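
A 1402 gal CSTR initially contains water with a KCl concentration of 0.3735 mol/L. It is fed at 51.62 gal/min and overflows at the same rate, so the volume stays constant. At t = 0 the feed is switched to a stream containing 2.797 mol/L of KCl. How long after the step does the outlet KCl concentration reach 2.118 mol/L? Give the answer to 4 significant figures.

34.56 min

Accumulation = in − out for the solute gives V dC/dt = Q(C_in − C), so τ = V/Q = 27.1600 min.
C(t) = C_in + (C₀ − C_in) e^(−t/τ). Set C = 2.118 and solve for t:
e^(−t/τ) = (C − C_in)/(C₀ − C_in) = (2.118 − 2.797)/(0.3735 − 2.797) = 0.280173
t = −τ ln(…) = 27.1600 × 1.27235 = 34.5570 min.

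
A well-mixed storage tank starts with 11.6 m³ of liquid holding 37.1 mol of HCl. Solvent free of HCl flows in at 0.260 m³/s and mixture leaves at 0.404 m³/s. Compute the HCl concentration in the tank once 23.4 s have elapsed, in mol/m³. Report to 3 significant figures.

Let m(t) be the amount of HCl. Volume: V(t) = V₀ + (Q_in − Q_out) t = 11.6 − 0.14400 t; V(23.4) = 8.2304 m³.
Species balance (pure solvent in): dm/dt = −Q_out · m/V(t).
Separate: dm/m = −Q_out dt/V(t) ⇒ ln(m/m₀) = −(Q_out/(Q_in−Q_out)) ln(V/V₀).
m = m₀ (V₀/V)^(Q_out/(Q_in−Q_out)) = 37.1 × (11.6/8.2304)^(-2.8056) = 14.166 mol.
C = m/V = 14.166/8.2304 = 1.7212 mol/m³.

1.72 mol/m³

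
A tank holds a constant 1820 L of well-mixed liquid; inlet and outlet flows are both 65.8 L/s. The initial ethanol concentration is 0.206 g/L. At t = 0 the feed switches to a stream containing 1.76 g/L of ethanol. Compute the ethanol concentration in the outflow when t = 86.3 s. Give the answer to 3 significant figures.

Mass balance on the solute (V constant): V dC/dt = Q(C_in − C).
Time constant τ = V/Q = 1820/65.8 = 27.660 s.
C approaches C_in exponentially: C(t) = C_in + (C₀ − C_in) e^(−t/τ).
C(86.3) = 1.76 + (0.206 − 1.76)·e^(−86.3/27.660) = 1.76 + (-1.5540)·0.044154 = 1.6914 g/L.

1.69 g/L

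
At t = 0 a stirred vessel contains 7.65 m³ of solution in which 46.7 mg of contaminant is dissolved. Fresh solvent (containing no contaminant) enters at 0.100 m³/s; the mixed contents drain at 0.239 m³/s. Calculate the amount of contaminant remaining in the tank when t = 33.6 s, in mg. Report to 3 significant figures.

Let m(t) be the amount of contaminant. Volume: V(t) = V₀ + (Q_in − Q_out) t = 7.65 − 0.13900 t; V(33.6) = 2.9796 m³.
No contaminant enters, so dm/dt = −Q_out · (m/V).
Separate: dm/m = −Q_out dt/V(t) ⇒ ln(m/m₀) = −(Q_out/(Q_in−Q_out)) ln(V/V₀).
m = m₀ (V₀/V)^(Q_out/(Q_in−Q_out)) = 46.7 × (7.65/2.9796)^(-1.7194) = 9.2301 mg.

9.23 mg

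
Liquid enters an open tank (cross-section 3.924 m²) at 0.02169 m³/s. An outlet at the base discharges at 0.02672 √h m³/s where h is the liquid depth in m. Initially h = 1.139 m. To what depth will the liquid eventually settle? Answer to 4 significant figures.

Volume balance on the tank: A dh/dt = Q_in − 0.02672 √h. At steady state dh/dt = 0:
Q_in = 0.02672 √h_ss ⇒ √h_ss = 0.02169/0.02672 = 0.811751.
h_ss = 0.811751² = 0.658940 m. (Since h₀ = 1.139 m > h_ss, the level will fall toward this value.)

0.6589 m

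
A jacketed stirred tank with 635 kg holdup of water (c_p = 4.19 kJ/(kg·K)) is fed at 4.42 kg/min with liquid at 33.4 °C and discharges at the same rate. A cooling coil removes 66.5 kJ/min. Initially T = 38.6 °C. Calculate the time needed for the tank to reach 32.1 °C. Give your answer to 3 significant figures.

193 min

Unsteady energy balance on the tank contents: M c_p dT/dt = ṁ c_p (T_in − T) − 66.5.
τ = M/ṁ = 143.67 min; T_ss = T_in − Q̇/(ṁ c_p) = 29.809 °C.
T(t) = T_ss + (T₀ − T_ss) e^(−t/τ). Set T = 32.1:
e^(−t/τ) = (32.1 − 29.809)/(38.6 − 29.809) = 0.26059
t = −143.67 · ln(0.26059) = 193.20 min.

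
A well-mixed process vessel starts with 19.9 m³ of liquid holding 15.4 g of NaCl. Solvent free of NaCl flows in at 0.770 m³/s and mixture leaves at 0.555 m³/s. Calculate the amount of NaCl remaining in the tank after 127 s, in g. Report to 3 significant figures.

Let m(t) be the amount of NaCl. Volume: V(t) = V₀ + (Q_in − Q_out) t = 19.9 + 0.21500 t; V(127) = 47.205 m³.
Species balance (pure solvent in): dm/dt = −Q_out · m/V(t).
dm/m = −Q_out dt/(V₀ + 0.21500 t); integrating gives ln(m/m₀) = −(Q_out/(Q_in−Q_out)) ln(V/V₀).
m = m₀ (V₀/V)^(Q_out/(Q_in−Q_out)) = 15.4 × (19.9/47.205)^(2.5814) = 1.6563 g.

1.66 g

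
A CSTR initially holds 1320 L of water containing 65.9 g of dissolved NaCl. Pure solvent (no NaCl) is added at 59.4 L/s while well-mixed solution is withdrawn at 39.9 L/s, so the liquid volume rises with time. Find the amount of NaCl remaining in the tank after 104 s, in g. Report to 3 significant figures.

Total volume: dV/dt = Q_in − Q_out = 19.500 L/s, so V(t) = 1320 + 19.500 t and V(104) = 3348.0 L.
No NaCl enters, so dm/dt = −Q_out · (m/V).
dm/m = −Q_out dt/(V₀ + 19.500 t); integrating gives ln(m/m₀) = −(Q_out/(Q_in−Q_out)) ln(V/V₀).
m = m₀ (V₀/V)^(Q_out/(Q_in−Q_out)) = 65.9 × (1320/3348.0)^(2.0462) = 9.8131 g.

9.81 g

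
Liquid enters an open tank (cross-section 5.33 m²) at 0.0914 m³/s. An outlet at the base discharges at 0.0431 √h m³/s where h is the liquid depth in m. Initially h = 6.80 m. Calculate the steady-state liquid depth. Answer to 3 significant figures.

A dh/dt = Q_in − 0.0431 √h. Steady state requires inflow = outflow:
Q_in = 0.0431 √h_ss ⇒ √h_ss = 0.0914/0.0431 = 2.1206.
h_ss = 2.1206² = 4.4972 m. (Since h₀ = 6.80 m > h_ss, the level will fall toward this value.)

4.50 m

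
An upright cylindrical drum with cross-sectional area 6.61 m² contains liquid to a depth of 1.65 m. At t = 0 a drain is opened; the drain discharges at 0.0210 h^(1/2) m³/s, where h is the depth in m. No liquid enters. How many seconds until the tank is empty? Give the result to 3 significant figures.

809 s

Mass balance (ρ constant): A dh/dt = −0.0210 √h.
∫ h^(−1/2) dh = −(0.0210/A) ∫ dt, giving 2√h = 2√h₀ − (0.0210/A) t.
Set h = 0: 2√h₀ = (0.0210/A) t_empty ⇒ t_empty = 2A√h₀/0.0210.
t_empty = 2·6.61·√1.65/0.0210 = 13.220·1.2845/0.0210 = 808.64 s.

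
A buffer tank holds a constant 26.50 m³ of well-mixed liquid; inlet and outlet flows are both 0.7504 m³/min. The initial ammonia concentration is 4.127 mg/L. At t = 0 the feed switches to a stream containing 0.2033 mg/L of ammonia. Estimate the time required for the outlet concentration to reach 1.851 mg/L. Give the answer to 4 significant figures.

Mass balance on the solute (V constant): V dC/dt = Q(C_in − C), so τ = V/Q = 35.3145 min.
C(t) = C_in + (C₀ − C_in) e^(−t/τ). Set C = 1.851 and solve for t:
e^(−t/τ) = (C − C_in)/(C₀ − C_in) = (1.851 − 0.2033)/(4.127 − 0.2033) = 0.419935
t = −τ ln(…) = 35.3145 × 0.867655 = 30.6408 min.

30.64 min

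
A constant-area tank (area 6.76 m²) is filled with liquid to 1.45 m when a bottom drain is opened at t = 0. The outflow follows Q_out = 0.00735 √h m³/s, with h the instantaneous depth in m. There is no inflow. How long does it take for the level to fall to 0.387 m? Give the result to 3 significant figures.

With no inflow, A dh/dt = −0.00735 √h.
Separate and integrate: 2(√h − √h₀) = −(0.00735/A) t.
t = 2A(√h₀ − √h)/0.00735 = 2·6.76·(√1.45 − √0.387)/0.00735
  = 13.520 × (1.2042 − 0.62209) / 0.00735 = 1070.7 s.

1070 s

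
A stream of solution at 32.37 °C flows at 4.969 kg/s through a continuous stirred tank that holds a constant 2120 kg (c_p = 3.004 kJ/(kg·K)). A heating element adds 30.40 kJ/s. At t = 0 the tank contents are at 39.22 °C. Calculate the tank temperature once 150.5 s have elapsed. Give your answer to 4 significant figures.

37.79 °C

M c_p dT/dt = ṁ c_p (T_in − T) + Q̇.
Rearrange: dT/dt = (T_ss − T)/τ with τ = M/ṁ = 426.645 s and T_ss = T_in + Q̇/(ṁ c_p) = 34.4066 °C.
Integrating: T(t) = T_ss + (T₀ − T_ss) e^(−t/τ).
T(150.5) = 34.4066 + (4.81341)·e^(−150.5/426.645) = 34.4066 + (4.81341)·0.702751 = 37.7892 °C.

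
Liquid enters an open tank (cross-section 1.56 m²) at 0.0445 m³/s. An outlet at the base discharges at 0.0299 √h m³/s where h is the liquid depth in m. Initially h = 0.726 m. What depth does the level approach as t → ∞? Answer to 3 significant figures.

2.22 m

Level balance: A dh/dt = 0.0445 − 0.0299 √h. Setting dh/dt = 0:
Q_in = 0.0299 √h_ss ⇒ √h_ss = 0.0445/0.0299 = 1.4883.
h_ss = 1.4883² = 2.2150 m. (Since h₀ = 0.726 m < h_ss, the level will rise toward this value.)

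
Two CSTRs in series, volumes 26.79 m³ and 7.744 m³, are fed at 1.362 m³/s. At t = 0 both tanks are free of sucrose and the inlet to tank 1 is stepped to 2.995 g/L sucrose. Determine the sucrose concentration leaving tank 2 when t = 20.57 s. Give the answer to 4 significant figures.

Time constants: τᵢ = Vᵢ/Q for each well-mixed tank.
τ₁ = 26.79/1.362 = 19.6696 s; τ₂ = 7.744/1.362 = 5.68576 s.
Solving the cascade with C₁(0)=C₂(0)=0 gives C₂(t) = C_in[1 − (τ₁ e^(−t/τ₁) − τ₂ e^(−t/τ₂))/(τ₁ − τ₂)].
At t = 20.57: e^(−t/τ₁) = 0.351419, e^(−t/τ₂) = 0.0268413.
C₂ = 2.995·[1 − (19.6696·0.351419 − 5.68576·0.0268413)/(13.9838)] = 2.995·0.516609 = 1.54725 g/L.

1.547 g/L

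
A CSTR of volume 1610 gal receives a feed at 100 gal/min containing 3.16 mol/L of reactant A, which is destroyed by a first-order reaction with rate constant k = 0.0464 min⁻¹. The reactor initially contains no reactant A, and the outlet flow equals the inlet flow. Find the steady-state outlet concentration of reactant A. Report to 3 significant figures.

Species balance: V dC/dt = Q C_in − Q C − k V C.
At steady state: 0 = Q C_in − (Q + kV) C_ss, so C_ss = Q C_in/(Q + kV).
C_ss = 100·3.16/(100 + 0.0464·1610) = 316.00/174.70 = 1.8088 mol/L.

1.81 mol/L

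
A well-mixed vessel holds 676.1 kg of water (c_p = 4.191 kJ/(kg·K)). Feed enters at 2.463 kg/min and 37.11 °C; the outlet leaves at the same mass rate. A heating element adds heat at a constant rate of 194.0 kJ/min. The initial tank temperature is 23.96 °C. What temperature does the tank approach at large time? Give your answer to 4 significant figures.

55.90 °C

Unsteady energy balance on the tank contents: M c_p dT/dt = ṁ c_p (T_in − T) + 194.0.
At steady state dT/dt = 0 ⇒ T_ss = T_in + Q̇/(ṁ c_p) = 37.11 + 194.0/(2.463·4.191) = 55.9040 °C.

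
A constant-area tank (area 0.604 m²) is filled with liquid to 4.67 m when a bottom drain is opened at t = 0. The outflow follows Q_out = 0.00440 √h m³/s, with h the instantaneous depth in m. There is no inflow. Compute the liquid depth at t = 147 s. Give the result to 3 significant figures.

A dh/dt = −Q_out = −0.00440 √h.
This is separable: 2 d(√h)/dt = −0.00440/A, so √h = √h₀ − (0.00440/(2A)) t.
√h = √4.67 − 0.00440·147/(2·0.604) = 2.1610 − 0.53543 = 1.6256.
h = 1.6256² = 2.6425 m.

2.64 m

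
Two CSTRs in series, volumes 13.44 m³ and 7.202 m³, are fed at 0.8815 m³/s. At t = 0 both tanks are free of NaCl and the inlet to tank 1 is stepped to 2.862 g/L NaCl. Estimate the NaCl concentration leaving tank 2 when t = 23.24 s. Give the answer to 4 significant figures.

1.711 g/L

Time constants: τᵢ = Vᵢ/Q for each well-mixed tank.
τ₁ = 13.44/0.8815 = 15.2467 s; τ₂ = 7.202/0.8815 = 8.17016 s.
Solving the cascade with C₁(0)=C₂(0)=0 gives C₂(t) = C_in[1 − (τ₁ e^(−t/τ₁) − τ₂ e^(−t/τ₂))/(τ₁ − τ₂)].
At t = 23.24: e^(−t/τ₁) = 0.217782, e^(−t/τ₂) = 0.0581636.
C₂ = 2.862·[1 − (15.2467·0.217782 − 8.17016·0.0581636)/(7.07657)] = 2.862·0.597933 = 1.71128 g/L.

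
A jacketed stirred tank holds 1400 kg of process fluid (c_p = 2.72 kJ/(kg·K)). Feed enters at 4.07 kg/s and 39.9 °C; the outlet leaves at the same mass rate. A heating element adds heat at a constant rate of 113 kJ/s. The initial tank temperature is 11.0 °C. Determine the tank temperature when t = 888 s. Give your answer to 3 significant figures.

47.1 °C

Heat balance on the well-mixed liquid: M c_p dT/dt = ṁ c_p (T_in − T) + 113.
τ = M/ṁ = 343.98 s; T_ss = T_in + Q̇/(ṁ c_p) = 39.9 + 113/(4.07·2.72) = 50.107 °C.
This is linear first-order; T(t) = T_ss + (T₀ − T_ss) e^(−t/τ).
T(888) = 50.107 + (-39.107)·e^(−888/343.98) = 50.107 + (-39.107)·0.075657 = 47.149 °C.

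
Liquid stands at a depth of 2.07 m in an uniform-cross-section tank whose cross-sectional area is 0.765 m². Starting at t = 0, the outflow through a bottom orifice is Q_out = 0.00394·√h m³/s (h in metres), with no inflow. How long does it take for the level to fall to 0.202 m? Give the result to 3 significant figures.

Volume balance on the tank: A dh/dt = −0.00394 √h.
∫ h^(−1/2) dh = −(0.00394/A) ∫ dt, giving 2√h = 2√h₀ − (0.00394/A) t.
t = 2A(√h₀ − √h)/0.00394 = 2·0.765·(√2.07 − √0.202)/0.00394
  = 1.5300 × (1.4387 − 0.44944) / 0.00394 = 384.17 s.

384 s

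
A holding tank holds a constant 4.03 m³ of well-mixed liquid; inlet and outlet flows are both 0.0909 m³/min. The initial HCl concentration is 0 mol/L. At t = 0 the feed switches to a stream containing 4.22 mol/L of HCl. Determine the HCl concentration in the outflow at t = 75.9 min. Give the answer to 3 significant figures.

Accumulation = in − out for the solute gives V dC/dt = Q(C_in − C).
So dC/dt = (C_in − C)/τ with τ = V/Q = 4.03/0.0909 = 44.334 min.
C approaches C_in exponentially: C(t) = C_in + (C₀ − C_in) e^(−t/τ).
C(75.9) = 4.22 + (0 − 4.22)·e^(−75.9/44.334) = 4.22 + (-4.2200)·0.18051 = 3.4583 mol/L.

3.46 mol/L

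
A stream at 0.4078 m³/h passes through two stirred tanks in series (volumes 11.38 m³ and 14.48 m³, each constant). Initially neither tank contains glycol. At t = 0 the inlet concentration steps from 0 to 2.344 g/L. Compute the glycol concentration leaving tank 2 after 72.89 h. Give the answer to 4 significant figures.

1.570 g/L

Each tank obeys Vᵢ dCᵢ/dt = Q(Cᵢ₋₁ − Cᵢ), so τᵢ = Vᵢ/Q.
τ₁ = 11.38/0.4078 = 27.9058 h; τ₂ = 14.48/0.4078 = 35.5076 h.
Tank 1: C₁ = C_in(1 − e^(−t/τ₁)). Tank 2 (τ₁ ≠ τ₂): C₂ = C_in[1 − (τ₁ e^(−t/τ₁) − τ₂ e^(−t/τ₂))/(τ₁ − τ₂)].
At t = 72.89: e^(−t/τ₁) = 0.0733877, e^(−t/τ₂) = 0.128375.
C₂ = 2.344·[1 − (27.9058·0.0733877 − 35.5076·0.128375)/(-7.60177)] = 2.344·0.669769 = 1.56994 g/L.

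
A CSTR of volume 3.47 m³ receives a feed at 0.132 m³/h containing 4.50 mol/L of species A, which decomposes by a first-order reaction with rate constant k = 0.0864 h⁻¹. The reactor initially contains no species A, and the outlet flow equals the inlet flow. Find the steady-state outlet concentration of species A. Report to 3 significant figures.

1.38 mol/L

Species balance: V dC/dt = Q C_in − Q C − k V C.
Steady state (dC/dt = 0): C_ss = Q C_in/(Q + kV) = C_in/(1 + kV/Q).
C_ss = 0.132·4.50/(0.132 + 0.0864·3.47) = 0.59400/0.43181 = 1.3756 mol/L.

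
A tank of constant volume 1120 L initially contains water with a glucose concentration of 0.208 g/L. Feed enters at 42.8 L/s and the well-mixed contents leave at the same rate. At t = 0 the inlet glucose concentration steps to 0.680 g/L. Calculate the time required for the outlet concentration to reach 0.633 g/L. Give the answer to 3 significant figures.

Unsteady species balance (constant V, well mixed): V dC/dt = Q(C_in − C), so τ = V/Q = 26.168 s.
C(t) = C_in + (C₀ − C_in) e^(−t/τ). Set C = 0.633 and solve for t:
e^(−t/τ) = (C − C_in)/(C₀ − C_in) = (0.633 − 0.680)/(0.208 − 0.680) = 0.099576
t = −τ ln(…) = 26.168 × 2.3068 = 60.366 s.

60.4 s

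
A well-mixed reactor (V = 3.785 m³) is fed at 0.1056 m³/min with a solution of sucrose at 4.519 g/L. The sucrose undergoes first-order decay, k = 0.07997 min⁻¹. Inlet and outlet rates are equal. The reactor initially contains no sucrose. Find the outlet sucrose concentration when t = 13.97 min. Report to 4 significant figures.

Species balance: V dC/dt = Q C_in − Q C − k V C.
dC/dt = (Q/V) C_in − (Q/V + k) C; effective rate a = Q/V + k = 0.0278996 + 0.07997 = 0.107870 min⁻¹.
C_ss = Q C_in/(Q + kV) = 1.16880 g/L; C(t) = C_ss + (C₀ − C_ss) e^(−a t).
C(13.97) = 1.16880 + (-1.16880)·e^(−0.107870·13.97) = 1.16880 + (-1.16880)·0.221587 = 0.909811 g/L.

0.9098 g/L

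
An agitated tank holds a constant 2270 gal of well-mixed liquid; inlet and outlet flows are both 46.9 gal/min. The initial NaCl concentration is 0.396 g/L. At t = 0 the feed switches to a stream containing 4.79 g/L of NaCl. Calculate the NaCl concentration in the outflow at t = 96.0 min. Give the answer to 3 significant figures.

4.19 g/L

Mass balance on the solute (V constant): V dC/dt = Q(C_in − C).
Time constant τ = V/Q = 2270/46.9 = 48.401 min.
Integrating: C(t) = C_in + (C₀ − C_in) e^(−t/τ).
C(96.0) = 4.79 + (0.396 − 4.79)·e^(−96.0/48.401) = 4.79 + (-4.3940)·0.13760 = 4.1854 g/L.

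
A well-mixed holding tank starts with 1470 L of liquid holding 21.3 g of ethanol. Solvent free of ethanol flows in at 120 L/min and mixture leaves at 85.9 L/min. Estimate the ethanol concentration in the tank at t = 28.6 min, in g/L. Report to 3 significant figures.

Let m(t) be the amount of ethanol. Volume: V(t) = V₀ + (Q_in − Q_out) t = 1470 + 34.100 t; V(28.6) = 2445.3 L.
No ethanol enters, so dm/dt = −Q_out · (m/V).
dm/m = −Q_out dt/(V₀ + 34.100 t); integrating gives ln(m/m₀) = −(Q_out/(Q_in−Q_out)) ln(V/V₀).
m = m₀ (V₀/V)^(Q_out/(Q_in−Q_out)) = 21.3 × (1470/2445.3)^(2.5191) = 5.9108 g.
C = m/V = 5.9108/2445.3 = 0.0024173 g/L.

0.00242 g/L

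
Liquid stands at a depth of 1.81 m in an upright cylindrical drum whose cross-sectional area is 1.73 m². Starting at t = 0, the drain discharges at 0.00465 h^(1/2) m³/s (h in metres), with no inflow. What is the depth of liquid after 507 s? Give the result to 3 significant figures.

With no inflow, A dh/dt = −0.00465 √h.
This is separable: 2 d(√h)/dt = −0.00465/A, so √h = √h₀ − (0.00465/(2A)) t.
√h = √1.81 − 0.00465·507/(2·1.73) = 1.3454 − 0.68137 = 0.66399.
h = 0.66399² = 0.44088 m.

0.441 m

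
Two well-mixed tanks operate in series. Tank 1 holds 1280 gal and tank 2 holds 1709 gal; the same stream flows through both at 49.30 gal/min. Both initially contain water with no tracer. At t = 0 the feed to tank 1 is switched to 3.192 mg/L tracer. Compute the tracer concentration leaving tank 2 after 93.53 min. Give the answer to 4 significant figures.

Time constants: τᵢ = Vᵢ/Q for each well-mixed tank.
τ₁ = 1280/49.30 = 25.9635 min; τ₂ = 1709/49.30 = 34.6653 min.
Solving the cascade with C₁(0)=C₂(0)=0 gives C₂(t) = C_in[1 − (τ₁ e^(−t/τ₁) − τ₂ e^(−t/τ₂))/(τ₁ − τ₂)].
At t = 93.53: e^(−t/τ₁) = 0.0272591, e^(−t/τ₂) = 0.0673343.
C₂ = 3.192·[1 − (25.9635·0.0272591 − 34.6653·0.0673343)/(-8.70183)] = 3.192·0.813094 = 2.59540 mg/L.

2.595 mg/L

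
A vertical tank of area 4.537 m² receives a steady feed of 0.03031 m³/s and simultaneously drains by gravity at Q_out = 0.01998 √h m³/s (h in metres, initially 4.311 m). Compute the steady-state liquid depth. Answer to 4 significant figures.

Level balance: A dh/dt = 0.03031 − 0.01998 √h. Setting dh/dt = 0:
Q_in = 0.01998 √h_ss ⇒ √h_ss = 0.03031/0.01998 = 1.51702.
h_ss = 1.51702² = 2.30134 m. (Since h₀ = 4.311 m > h_ss, the level will fall toward this value.)

2.301 m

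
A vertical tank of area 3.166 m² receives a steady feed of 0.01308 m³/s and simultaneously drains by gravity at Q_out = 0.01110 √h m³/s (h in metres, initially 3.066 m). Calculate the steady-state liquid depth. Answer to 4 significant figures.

1.389 m

Volume balance on the tank: A dh/dt = Q_in − 0.01110 √h. At steady state dh/dt = 0:
Q_in = 0.01110 √h_ss ⇒ √h_ss = 0.01308/0.01110 = 1.17838.
h_ss = 1.17838² = 1.38858 m. (Since h₀ = 3.066 m > h_ss, the level will fall toward this value.)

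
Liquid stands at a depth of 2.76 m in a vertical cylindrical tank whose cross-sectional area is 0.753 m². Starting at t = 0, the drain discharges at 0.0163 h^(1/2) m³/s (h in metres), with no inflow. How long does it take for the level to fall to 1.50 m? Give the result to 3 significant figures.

A dh/dt = −Q_out = −0.0163 √h.
Separate and integrate: 2(√h − √h₀) = −(0.0163/A) t.
t = 2A(√h₀ − √h)/0.0163 = 2·0.753·(√2.76 − √1.50)/0.0163
  = 1.5060 × (1.6613 − 1.2247) / 0.0163 = 40.337 s.

40.3 s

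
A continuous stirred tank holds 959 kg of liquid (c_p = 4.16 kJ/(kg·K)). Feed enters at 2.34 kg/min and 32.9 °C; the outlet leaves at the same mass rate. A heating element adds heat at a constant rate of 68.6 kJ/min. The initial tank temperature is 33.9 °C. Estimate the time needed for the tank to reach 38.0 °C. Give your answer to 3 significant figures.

M c_p dT/dt = ṁ c_p (T_in − T) + Q̇.
τ = M/ṁ = 409.83 min; T_ss = T_in + Q̇/(ṁ c_p) = 39.947 °C.
T(t) = T_ss + (T₀ − T_ss) e^(−t/τ). Set T = 38.0:
e^(−t/τ) = (38.0 − 39.947)/(33.9 − 39.947) = 0.32200
t = −409.83 · ln(0.32200) = 464.42 min.

464 min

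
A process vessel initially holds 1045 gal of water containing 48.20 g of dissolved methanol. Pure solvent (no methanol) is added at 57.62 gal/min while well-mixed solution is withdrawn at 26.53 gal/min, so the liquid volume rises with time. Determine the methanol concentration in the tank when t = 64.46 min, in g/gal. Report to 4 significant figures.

0.006339 g/gal

Total volume: dV/dt = Q_in − Q_out = 31.0900 gal/min, so V(t) = 1045 + 31.0900 t and V(64.46) = 3049.06 gal.
No methanol enters, so dm/dt = −Q_out · (m/V).
dm/m = −Q_out dt/(V₀ + 31.0900 t); integrating gives ln(m/m₀) = −(Q_out/(Q_in−Q_out)) ln(V/V₀).
m = m₀ (V₀/V)^(Q_out/(Q_in−Q_out)) = 48.20 × (1045/3049.06)^(0.853329) = 19.3289 g.
C = m/V = 19.3289/3049.06 = 0.00633929 g/gal.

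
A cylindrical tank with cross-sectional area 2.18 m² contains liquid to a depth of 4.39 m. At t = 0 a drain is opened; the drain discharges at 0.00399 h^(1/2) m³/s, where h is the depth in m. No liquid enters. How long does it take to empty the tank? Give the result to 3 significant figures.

A dh/dt = −Q_out = −0.00399 √h.
This is separable: 2 d(√h)/dt = −0.00399/A, so √h = √h₀ − (0.00399/(2A)) t.
Set h = 0: 2√h₀ = (0.00399/A) t_empty ⇒ t_empty = 2A√h₀/0.00399.
t_empty = 2·2.18·√4.39/0.00399 = 4.3600·2.0952/0.00399 = 2289.5 s.

2290 s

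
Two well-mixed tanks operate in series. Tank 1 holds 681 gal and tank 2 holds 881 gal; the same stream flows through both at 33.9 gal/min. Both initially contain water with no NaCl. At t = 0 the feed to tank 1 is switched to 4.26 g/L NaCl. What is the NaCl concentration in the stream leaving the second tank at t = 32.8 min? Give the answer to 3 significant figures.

Time constants: τᵢ = Vᵢ/Q for each well-mixed tank.
τ₁ = 681/33.9 = 20.088 min; τ₂ = 881/33.9 = 25.988 min.
Tank 1: C₁ = C_in(1 − e^(−t/τ₁)). Tank 2 (τ₁ ≠ τ₂): C₂ = C_in[1 − (τ₁ e^(−t/τ₁) − τ₂ e^(−t/τ₂))/(τ₁ − τ₂)].
At t = 32.8: e^(−t/τ₁) = 0.19539, e^(−t/τ₂) = 0.28306.
C₂ = 4.26·[1 − (20.088·0.19539 − 25.988·0.28306)/(-5.8997)] = 4.26·0.41843 = 1.7825 g/L.

1.78 g/L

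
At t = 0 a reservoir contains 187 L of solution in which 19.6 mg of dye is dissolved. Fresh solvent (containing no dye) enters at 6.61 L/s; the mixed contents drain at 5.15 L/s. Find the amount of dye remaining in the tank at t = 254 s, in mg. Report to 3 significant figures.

Total volume: dV/dt = Q_in − Q_out = 1.4600 L/s, so V(t) = 187 + 1.4600 t and V(254) = 557.84 L.
Species balance (pure solvent in): dm/dt = −Q_out · m/V(t).
Separate: dm/m = −Q_out dt/V(t) ⇒ ln(m/m₀) = −(Q_out/(Q_in−Q_out)) ln(V/V₀).
m = m₀ (V₀/V)^(Q_out/(Q_in−Q_out)) = 19.6 × (187/557.84)^(3.5274) = 0.41487 mg.

0.415 mg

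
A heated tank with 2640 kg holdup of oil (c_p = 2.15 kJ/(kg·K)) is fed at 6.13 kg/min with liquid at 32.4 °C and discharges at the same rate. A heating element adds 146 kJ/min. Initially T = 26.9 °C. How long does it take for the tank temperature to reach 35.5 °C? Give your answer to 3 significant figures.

315 min

M c_p dT/dt = ṁ c_p (T_in − T) + Q̇.
τ = M/ṁ = 430.67 min; T_ss = T_in + Q̇/(ṁ c_p) = 43.478 °C.
T(t) = T_ss + (T₀ − T_ss) e^(−t/τ). Set T = 35.5:
e^(−t/τ) = (35.5 − 43.478)/(26.9 − 43.478) = 0.48123
t = −430.67 · ln(0.48123) = 314.99 min.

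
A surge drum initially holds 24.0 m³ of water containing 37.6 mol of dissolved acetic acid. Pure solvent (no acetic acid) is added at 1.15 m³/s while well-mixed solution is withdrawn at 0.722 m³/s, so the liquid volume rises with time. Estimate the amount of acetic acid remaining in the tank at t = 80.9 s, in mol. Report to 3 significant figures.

8.33 mol

Total volume: dV/dt = Q_in − Q_out = 0.42800 m³/s, so V(t) = 24.0 + 0.42800 t and V(80.9) = 58.625 m³.
Species balance (pure solvent in): dm/dt = −Q_out · m/V(t).
dm/m = −Q_out dt/(V₀ + 0.42800 t); integrating gives ln(m/m₀) = −(Q_out/(Q_in−Q_out)) ln(V/V₀).
m = m₀ (V₀/V)^(Q_out/(Q_in−Q_out)) = 37.6 × (24.0/58.625)^(1.6869) = 8.3345 mol.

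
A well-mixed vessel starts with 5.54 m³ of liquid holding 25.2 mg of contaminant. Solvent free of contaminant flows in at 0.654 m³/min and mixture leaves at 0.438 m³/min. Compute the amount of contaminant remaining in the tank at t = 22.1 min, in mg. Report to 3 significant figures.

Let m(t) be the amount of contaminant. Volume: V(t) = V₀ + (Q_in − Q_out) t = 5.54 + 0.21600 t; V(22.1) = 10.314 m³.
Solute balance: dm/dt = 0 − Q_out C = −Q_out m/V(t).
Separate: dm/m = −Q_out dt/V(t) ⇒ ln(m/m₀) = −(Q_out/(Q_in−Q_out)) ln(V/V₀).
m = m₀ (V₀/V)^(Q_out/(Q_in−Q_out)) = 25.2 × (5.54/10.314)^(2.0278) = 7.1466 mg.

7.15 mg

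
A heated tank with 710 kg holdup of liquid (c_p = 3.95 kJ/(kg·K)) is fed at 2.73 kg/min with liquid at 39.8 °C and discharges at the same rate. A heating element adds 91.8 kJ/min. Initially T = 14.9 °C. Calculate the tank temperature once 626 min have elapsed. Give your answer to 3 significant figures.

45.3 °C

M c_p dT/dt = ṁ c_p (T_in − T) + Q̇.
τ = M/ṁ = 260.07 min; T_ss = T_in + Q̇/(ṁ c_p) = 39.8 + 91.8/(2.73·3.95) = 48.313 °C.
Solution: T(t) = T_ss + (T₀ − T_ss) e^(−t/τ).
T(626) = 48.313 + (-33.413)·e^(−626/260.07) = 48.313 + (-33.413)·0.090084 = 45.303 °C.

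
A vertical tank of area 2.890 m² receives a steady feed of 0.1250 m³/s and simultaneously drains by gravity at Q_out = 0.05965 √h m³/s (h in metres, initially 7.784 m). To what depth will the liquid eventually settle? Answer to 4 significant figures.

4.391 m

Accumulation of liquid (constant cross-section A): A dh/dt = Q_in − 0.05965 √h. At steady state dh/dt = 0:
Q_in = 0.05965 √h_ss ⇒ √h_ss = 0.1250/0.05965 = 2.09556.
h_ss = 2.09556² = 4.39136 m. (Since h₀ = 7.784 m > h_ss, the level will fall toward this value.)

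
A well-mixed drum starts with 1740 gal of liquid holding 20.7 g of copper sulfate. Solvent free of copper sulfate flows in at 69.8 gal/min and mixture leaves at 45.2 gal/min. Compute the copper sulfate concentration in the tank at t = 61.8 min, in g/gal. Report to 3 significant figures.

Total volume: dV/dt = Q_in − Q_out = 24.600 gal/min, so V(t) = 1740 + 24.600 t and V(61.8) = 3260.3 gal.
Solute balance: dm/dt = 0 − Q_out C = −Q_out m/V(t).
dm/m = −Q_out dt/(V₀ + 24.600 t); integrating gives ln(m/m₀) = −(Q_out/(Q_in−Q_out)) ln(V/V₀).
m = m₀ (V₀/V)^(Q_out/(Q_in−Q_out)) = 20.7 × (1740/3260.3)^(1.8374) = 6.5298 g.
C = m/V = 6.5298/3260.3 = 0.0020028 g/gal.

0.00200 g/gal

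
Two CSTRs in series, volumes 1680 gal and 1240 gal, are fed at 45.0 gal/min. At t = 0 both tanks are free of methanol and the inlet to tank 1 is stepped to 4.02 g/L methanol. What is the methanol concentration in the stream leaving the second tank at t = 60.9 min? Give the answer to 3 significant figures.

Time constants: τᵢ = Vᵢ/Q for each well-mixed tank.
τ₁ = 1680/45.0 = 37.333 min; τ₂ = 1240/45.0 = 27.556 min.
Solving the cascade with C₁(0)=C₂(0)=0 gives C₂(t) = C_in[1 − (τ₁ e^(−t/τ₁) − τ₂ e^(−t/τ₂))/(τ₁ − τ₂)].
At t = 60.9: e^(−t/τ₁) = 0.19568, e^(−t/τ₂) = 0.10969.
C₂ = 4.02·[1 − (37.333·0.19568 − 27.556·0.10969)/(9.7778)] = 4.02·0.56197 = 2.2591 g/L.

2.26 g/L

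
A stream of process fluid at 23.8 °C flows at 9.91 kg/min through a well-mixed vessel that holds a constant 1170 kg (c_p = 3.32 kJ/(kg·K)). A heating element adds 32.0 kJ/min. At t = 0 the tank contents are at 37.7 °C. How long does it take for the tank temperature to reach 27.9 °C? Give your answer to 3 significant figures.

168 min

M c_p dT/dt = ṁ c_p (T_in − T) + Q̇.
τ = M/ṁ = 118.06 min; T_ss = T_in + Q̇/(ṁ c_p) = 24.773 °C.
T(t) = T_ss + (T₀ − T_ss) e^(−t/τ). Set T = 27.9:
e^(−t/τ) = (27.9 − 24.773)/(37.7 − 24.773) = 0.24192
t = −118.06 · ln(0.24192) = 167.55 min.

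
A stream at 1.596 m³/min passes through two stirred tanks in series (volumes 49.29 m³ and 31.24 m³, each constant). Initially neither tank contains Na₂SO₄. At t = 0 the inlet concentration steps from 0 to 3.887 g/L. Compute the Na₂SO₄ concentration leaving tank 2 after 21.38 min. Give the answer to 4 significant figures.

Species balance on tank i: dCᵢ/dt = (Cᵢ₋₁ − Cᵢ)/τᵢ with τᵢ = Vᵢ/Q.
τ₁ = 49.29/1.596 = 30.8835 min; τ₂ = 31.24/1.596 = 19.5739 min.
Tank 1: C₁ = C_in(1 − e^(−t/τ₁)). Tank 2 (τ₁ ≠ τ₂): C₂ = C_in[1 − (τ₁ e^(−t/τ₁) − τ₂ e^(−t/τ₂))/(τ₁ − τ₂)].
At t = 21.38: e^(−t/τ₁) = 0.500434, e^(−t/τ₂) = 0.335455.
C₂ = 3.887·[1 − (30.8835·0.500434 − 19.5739·0.335455)/(11.3095)] = 3.887·0.214029 = 0.831929 g/L.

0.8319 g/L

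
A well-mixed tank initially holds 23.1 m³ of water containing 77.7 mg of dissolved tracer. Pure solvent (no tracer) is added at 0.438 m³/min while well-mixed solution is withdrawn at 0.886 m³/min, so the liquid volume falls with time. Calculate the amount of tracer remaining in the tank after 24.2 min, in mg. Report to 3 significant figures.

22.2 mg

Let m(t) be the amount of tracer. Volume: V(t) = V₀ + (Q_in − Q_out) t = 23.1 − 0.44800 t; V(24.2) = 12.258 m³.
No tracer enters, so dm/dt = −Q_out · (m/V).
dm/m = −Q_out dt/(V₀ − 0.44800 t); integrating gives ln(m/m₀) = −(Q_out/(Q_in−Q_out)) ln(V/V₀).
m = m₀ (V₀/V)^(Q_out/(Q_in−Q_out)) = 77.7 × (23.1/12.258)^(-1.9777) = 22.193 mg.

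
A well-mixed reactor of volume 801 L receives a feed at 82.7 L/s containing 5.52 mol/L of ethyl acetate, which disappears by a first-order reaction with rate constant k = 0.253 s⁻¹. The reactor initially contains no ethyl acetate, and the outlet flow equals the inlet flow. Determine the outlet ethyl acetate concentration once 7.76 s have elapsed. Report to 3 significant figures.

1.50 mol/L

Accumulation = in − out − consumed: V dC/dt = Q C_in − Q C − k V C.
This is linear with rate a = Q/V + k = 0.35625 s⁻¹.
C_ss = Q C_in/(Q + kV) = 1.5998 mol/L; C(t) = C_ss + (C₀ − C_ss) e^(−a t).
C(7.76) = 1.5998 + (-1.5998)·e^(−0.35625·7.76) = 1.5998 + (-1.5998)·0.063010 = 1.4990 mol/L.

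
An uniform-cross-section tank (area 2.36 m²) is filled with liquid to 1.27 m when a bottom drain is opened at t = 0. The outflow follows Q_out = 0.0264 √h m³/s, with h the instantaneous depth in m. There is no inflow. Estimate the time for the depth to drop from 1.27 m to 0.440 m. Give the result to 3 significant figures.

With no inflow, A dh/dt = −0.0264 √h.
Separate and integrate: 2(√h − √h₀) = −(0.0264/A) t.
t = 2A(√h₀ − √h)/0.0264 = 2·2.36·(√1.27 − √0.440)/0.0264
  = 4.7200 × (1.1269 − 0.66332) / 0.0264 = 82.889 s.

82.9 s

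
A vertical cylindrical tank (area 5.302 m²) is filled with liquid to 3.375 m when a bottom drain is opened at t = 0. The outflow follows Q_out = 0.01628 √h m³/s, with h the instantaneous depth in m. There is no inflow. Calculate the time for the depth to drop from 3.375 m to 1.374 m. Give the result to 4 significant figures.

A dh/dt = −Q_out = −0.01628 √h.
∫ h^(−1/2) dh = −(0.01628/A) ∫ dt, giving 2√h = 2√h₀ − (0.01628/A) t.
t = 2A(√h₀ − √h)/0.01628 = 2·5.302·(√3.375 − √1.374)/0.01628
  = 10.6040 × (1.83712 − 1.17218) / 0.01628 = 433.109 s.

433.1 s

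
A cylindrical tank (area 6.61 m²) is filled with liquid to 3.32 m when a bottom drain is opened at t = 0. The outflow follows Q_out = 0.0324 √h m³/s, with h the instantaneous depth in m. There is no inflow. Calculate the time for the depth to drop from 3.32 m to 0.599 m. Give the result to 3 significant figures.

428 s

Accumulation of liquid (constant cross-section A): A dh/dt = −0.0324 √h.
This is separable: 2 d(√h)/dt = −0.0324/A, so √h = √h₀ − (0.0324/(2A)) t.
t = 2A(√h₀ − √h)/0.0324 = 2·6.61·(√3.32 − √0.599)/0.0324
  = 13.220 × (1.8221 − 0.77395) / 0.0324 = 427.67 s.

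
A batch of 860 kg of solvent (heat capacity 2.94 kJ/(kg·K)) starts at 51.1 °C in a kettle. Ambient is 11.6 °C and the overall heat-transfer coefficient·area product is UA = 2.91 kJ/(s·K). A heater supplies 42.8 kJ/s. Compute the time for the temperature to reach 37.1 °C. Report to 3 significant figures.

M c_p dT/dt = −UA(T − T_amb) + Q̇.
τ = M c_p/UA = 868.87 s; T_ss = T_amb + Q̇/UA = 11.6 + 42.8/2.91 = 26.308 °C.
T(t) = T_ss + (T₀ − T_ss)e^(−t/τ); set T = 37.1:
t = −τ ln[(T − T_ss)/(T₀ − T_ss)] = −868.87 · ln(0.43530) = 722.65 s.

723 s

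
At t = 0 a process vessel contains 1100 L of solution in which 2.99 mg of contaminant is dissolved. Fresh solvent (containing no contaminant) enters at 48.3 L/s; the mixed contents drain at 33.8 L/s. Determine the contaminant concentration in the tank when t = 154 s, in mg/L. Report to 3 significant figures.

Let m(t) be the amount of contaminant. Volume: V(t) = V₀ + (Q_in − Q_out) t = 1100 + 14.500 t; V(154) = 3333.0 L.
No contaminant enters, so dm/dt = −Q_out · (m/V).
Separate: dm/m = −Q_out dt/V(t) ⇒ ln(m/m₀) = −(Q_out/(Q_in−Q_out)) ln(V/V₀).
m = m₀ (V₀/V)^(Q_out/(Q_in−Q_out)) = 2.99 × (1100/3333.0)^(2.3310) = 0.22564 mg.
C = m/V = 0.22564/3333.0 = 6.7698e-05 mg/L.

6.77e-05 mg/L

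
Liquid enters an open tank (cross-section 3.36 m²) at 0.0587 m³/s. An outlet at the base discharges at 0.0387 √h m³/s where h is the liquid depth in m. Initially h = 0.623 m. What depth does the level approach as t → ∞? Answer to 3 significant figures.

Level balance: A dh/dt = 0.0587 − 0.0387 √h. Setting dh/dt = 0:
Q_in = 0.0387 √h_ss ⇒ √h_ss = 0.0587/0.0387 = 1.5168.
h_ss = 1.5168² = 2.3007 m. (Since h₀ = 0.623 m < h_ss, the level will rise toward this value.)

2.30 m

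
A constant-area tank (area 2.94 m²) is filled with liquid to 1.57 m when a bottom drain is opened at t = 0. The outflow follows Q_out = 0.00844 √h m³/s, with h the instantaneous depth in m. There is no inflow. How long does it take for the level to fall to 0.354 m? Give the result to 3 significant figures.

A dh/dt = −Q_out = −0.00844 √h.
∫ h^(−1/2) dh = −(0.00844/A) ∫ dt, giving 2√h = 2√h₀ − (0.00844/A) t.
t = 2A(√h₀ − √h)/0.00844 = 2·2.94·(√1.57 − √0.354)/0.00844
  = 5.8800 × (1.2530 − 0.59498) / 0.00844 = 458.43 s.

458 s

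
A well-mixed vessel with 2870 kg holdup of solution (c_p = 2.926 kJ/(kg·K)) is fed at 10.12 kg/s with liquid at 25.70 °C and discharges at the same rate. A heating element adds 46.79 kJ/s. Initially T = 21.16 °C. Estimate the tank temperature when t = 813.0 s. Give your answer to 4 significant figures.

M c_p dT/dt = ṁ c_p (T_in − T) + Q̇.
τ = M/ṁ = 283.597 s; T_ss = T_in + Q̇/(ṁ c_p) = 25.70 + 46.79/(10.12·2.926) = 27.2801 °C.
Solution: T(t) = T_ss + (T₀ − T_ss) e^(−t/τ).
T(813.0) = 27.2801 + (-6.12015)·e^(−813.0/283.597) = 27.2801 + (-6.12015)·0.0568837 = 26.9320 °C.

26.93 °C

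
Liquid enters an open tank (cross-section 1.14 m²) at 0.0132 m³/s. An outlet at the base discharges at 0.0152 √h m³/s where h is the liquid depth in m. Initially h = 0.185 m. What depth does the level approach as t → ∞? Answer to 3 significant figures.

0.754 m

Level balance: A dh/dt = 0.0132 − 0.0152 √h. Setting dh/dt = 0:
Q_in = 0.0152 √h_ss ⇒ √h_ss = 0.0132/0.0152 = 0.86842.
h_ss = 0.86842² = 0.75416 m. (Since h₀ = 0.185 m < h_ss, the level will rise toward this value.)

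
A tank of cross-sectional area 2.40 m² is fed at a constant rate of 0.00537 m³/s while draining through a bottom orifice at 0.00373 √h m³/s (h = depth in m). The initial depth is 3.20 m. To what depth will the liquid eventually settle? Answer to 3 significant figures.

A dh/dt = Q_in − 0.00373 √h. Steady state requires inflow = outflow:
Q_in = 0.00373 √h_ss ⇒ √h_ss = 0.00537/0.00373 = 1.4397.
h_ss = 1.4397² = 2.0727 m. (Since h₀ = 3.20 m > h_ss, the level will fall toward this value.)

2.07 m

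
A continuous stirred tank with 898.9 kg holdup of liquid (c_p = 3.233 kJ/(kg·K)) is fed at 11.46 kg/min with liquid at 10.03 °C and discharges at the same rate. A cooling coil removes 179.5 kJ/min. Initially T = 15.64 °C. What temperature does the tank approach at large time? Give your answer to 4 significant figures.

5.185 °C

First-law balance (no shaft work): M c_p dT/dt = ṁ c_p (T_in − T) − 179.5.
At steady state dT/dt = 0 ⇒ T_ss = T_in − Q̇/(ṁ c_p) = 10.03 − 179.5/(11.46·3.233) = 5.18522 °C.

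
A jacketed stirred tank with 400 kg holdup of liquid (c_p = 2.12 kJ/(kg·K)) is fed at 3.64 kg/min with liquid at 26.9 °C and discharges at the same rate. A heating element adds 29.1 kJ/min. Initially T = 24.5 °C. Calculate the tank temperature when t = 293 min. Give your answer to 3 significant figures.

30.2 °C

M c_p dT/dt = ṁ c_p (T_in − T) + Q̇.
Rearrange: dT/dt = (T_ss − T)/τ with τ = M/ṁ = 109.89 min and T_ss = T_in + Q̇/(ṁ c_p) = 30.671 °C.
Integrating: T(t) = T_ss + (T₀ − T_ss) e^(−t/τ).
T(293) = 30.671 + (-6.1710)·e^(−293/109.89) = 30.671 + (-6.1710)·0.069509 = 30.242 °C.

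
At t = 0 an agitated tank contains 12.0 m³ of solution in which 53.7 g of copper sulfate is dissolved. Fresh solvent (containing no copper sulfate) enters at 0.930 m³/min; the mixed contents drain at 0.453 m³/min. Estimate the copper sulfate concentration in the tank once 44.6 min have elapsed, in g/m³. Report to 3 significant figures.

0.613 g/m³

Total volume: dV/dt = Q_in − Q_out = 0.47700 m³/min, so V(t) = 12.0 + 0.47700 t and V(44.6) = 33.274 m³.
Solute balance: dm/dt = 0 − Q_out C = −Q_out m/V(t).
Separate: dm/m = −Q_out dt/V(t) ⇒ ln(m/m₀) = −(Q_out/(Q_in−Q_out)) ln(V/V₀).
m = m₀ (V₀/V)^(Q_out/(Q_in−Q_out)) = 53.7 × (12.0/33.274)^(0.94969) = 20.386 g.
C = m/V = 20.386/33.274 = 0.61267 g/m³.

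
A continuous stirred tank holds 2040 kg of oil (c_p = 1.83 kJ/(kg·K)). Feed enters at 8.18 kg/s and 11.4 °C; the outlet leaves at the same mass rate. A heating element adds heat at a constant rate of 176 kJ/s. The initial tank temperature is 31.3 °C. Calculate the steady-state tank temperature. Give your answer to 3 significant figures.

M c_p dT/dt = ṁ c_p (T_in − T) + Q̇.
At steady state dT/dt = 0 ⇒ T_ss = T_in + Q̇/(ṁ c_p) = 11.4 + 176/(8.18·1.83) = 23.157 °C.

23.2 °C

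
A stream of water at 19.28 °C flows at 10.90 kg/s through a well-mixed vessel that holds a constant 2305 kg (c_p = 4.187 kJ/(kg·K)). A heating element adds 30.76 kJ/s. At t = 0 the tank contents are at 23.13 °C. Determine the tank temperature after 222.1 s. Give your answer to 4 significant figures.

21.07 °C

Heat balance on the well-mixed liquid: M c_p dT/dt = ṁ c_p (T_in − T) + 30.76.
τ = M/ṁ = 211.468 s; T_ss = T_in + Q̇/(ṁ c_p) = 19.28 + 30.76/(10.90·4.187) = 19.9540 °C.
Solution: T(t) = T_ss + (T₀ − T_ss) e^(−t/τ).
T(222.1) = 19.9540 + (3.17600)·e^(−222.1/211.468) = 19.9540 + (3.17600)·0.349841 = 21.0651 °C.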